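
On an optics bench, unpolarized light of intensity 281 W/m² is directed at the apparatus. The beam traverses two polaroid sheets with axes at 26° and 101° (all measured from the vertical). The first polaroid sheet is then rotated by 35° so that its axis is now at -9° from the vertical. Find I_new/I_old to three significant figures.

Before rotation:
Unpolarized light through the first polarizer → I₁ = ½ I₀, now polarized at 26°.
I₂ = I₁ cos²(101° − 26°) = 0.5 I₀ · cos²(75°) = 0.03349 I₀.
After rotation:
Unpolarized light through the first polarizer → I₁ = ½ I₀, now polarized at -9°.
Angle between axes 1 and 2: 70°. I₂ = 0.5 I₀ · cos²(70°) = 0.05849 I₀.
Ratio = 0.05849 / 0.03349 = 1.746.

I_new/I_old ≈ 1.75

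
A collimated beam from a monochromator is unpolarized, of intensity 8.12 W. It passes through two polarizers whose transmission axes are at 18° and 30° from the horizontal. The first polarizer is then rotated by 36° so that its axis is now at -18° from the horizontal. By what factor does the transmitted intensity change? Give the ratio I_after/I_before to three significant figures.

I_new/I_old ≈ 0.468

Before rotation:
Unpolarized light through the first polarizer → I₁ = ½ I₀, now polarized at 18°.
I₂ = I₁ cos²(30° − 18°) = 0.5 I₀ · cos²(12°) = 0.4784 I₀.
After rotation:
Unpolarized light through the first polarizer → I₁ = ½ I₀, now polarized at -18°.
I₂ = I₁ cos²(30° + 18°) = 0.5 I₀ · cos²(48°) = 0.2239 I₀.
Ratio = 0.2239 / 0.4784 = 0.468.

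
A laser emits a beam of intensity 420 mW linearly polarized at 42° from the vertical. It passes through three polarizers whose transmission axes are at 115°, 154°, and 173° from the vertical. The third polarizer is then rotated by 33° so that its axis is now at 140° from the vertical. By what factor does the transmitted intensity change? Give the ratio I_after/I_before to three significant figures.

I_new/I_old ≈ 1.05

Before rotation:
By Malus's law, I₁ = I₀ cos²(115° − 42°) = I₀ cos²(73°) = 0.08548 I₀.
I₂ = I₁ cos²(154° − 115°) = 0.08548 I₀ · cos²(39°) = 0.05163 I₀.
I₃ = I₂ cos²(173° − 154°) = 0.05163 I₀ · cos²(19°) = 0.04615 I₀.
After rotation:
I₁ = I₀ cos²(115° − 42°) = I₀ cos²(73°) = 0.08548 I₀.
I₂ = I₁ cos²(154° − 115°) = 0.08548 I₀ · cos²(39°) = 0.05163 I₀.
I₃ = I₂ cos²(140° − 154°) = 0.05163 I₀ · cos²(14°) = 0.04861 I₀.
Ratio = 0.04861 / 0.04615 = 1.053.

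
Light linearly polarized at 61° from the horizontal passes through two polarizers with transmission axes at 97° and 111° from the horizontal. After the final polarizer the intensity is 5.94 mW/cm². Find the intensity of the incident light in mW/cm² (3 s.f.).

I₁ = I₀ cos²(97° − 61°) = I₀ cos²(36°) = 0.6545 I₀.
I₂ = I₁ cos²(111° − 97°) = 0.6545 I₀ · cos²(14°) = 0.6162 I₀.
So 5.94 mW/cm² = 0.6162 I₀, giving I₀ = 5.94/0.6162 = 9.64 mW/cm².

I₀ ≈ 9.64 mW/cm²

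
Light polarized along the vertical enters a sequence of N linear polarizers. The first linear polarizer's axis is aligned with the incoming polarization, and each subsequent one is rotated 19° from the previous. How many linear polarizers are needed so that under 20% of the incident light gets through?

First polarizer is aligned with the polarization: full transmission.
Each further stage multiplies by cos²(19°) = 0.894.
After N polarizers: T = 0.894^(N−1). Require T < 0.20 ⇒ N−1 > ln(0.20)/ln(0.894) = 14.36, so N−1 ≥ 15 and N = 16.
Check: N=16 gives T = 0.1863 < 0.20; N=15 gives T = 0.2083.

N = 16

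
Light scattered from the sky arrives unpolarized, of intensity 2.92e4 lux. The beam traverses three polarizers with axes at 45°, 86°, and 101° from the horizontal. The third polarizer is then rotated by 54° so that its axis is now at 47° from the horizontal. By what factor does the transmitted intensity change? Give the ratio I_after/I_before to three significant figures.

Before rotation:
Unpolarized light through the first polarizer → I₁ = ½ I₀, now polarized at 45°.
I₂ = I₁ cos²(86° − 45°) = 0.5 I₀ · cos²(41°) = 0.2848 I₀.
I₃ = I₂ cos²(101° − 86°) = 0.2848 I₀ · cos²(15°) = 0.2657 I₀.
After rotation:
Unpolarized light through the first polarizer → I₁ = ½ I₀, now polarized at 45°.
I₂ = I₁ cos²(86° − 45°) = 0.5 I₀ · cos²(41°) = 0.2848 I₀.
I₃ = I₂ cos²(47° − 86°) = 0.2848 I₀ · cos²(39°) = 0.172 I₀.
Ratio = 0.172 / 0.2657 = 0.6473.

I_new/I_old ≈ 0.647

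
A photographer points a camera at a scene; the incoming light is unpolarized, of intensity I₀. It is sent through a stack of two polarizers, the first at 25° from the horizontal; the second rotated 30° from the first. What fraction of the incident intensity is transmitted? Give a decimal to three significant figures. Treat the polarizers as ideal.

Unpolarized light through the first polarizer → I₁ = ½ I₀, now polarized at 25°.
I₂ = I₁ cos²(30°) = 0.5 · 0.75 I₀ = 0.375 I₀.
Transmitted fraction = 0.375.

≈ 0.375 I₀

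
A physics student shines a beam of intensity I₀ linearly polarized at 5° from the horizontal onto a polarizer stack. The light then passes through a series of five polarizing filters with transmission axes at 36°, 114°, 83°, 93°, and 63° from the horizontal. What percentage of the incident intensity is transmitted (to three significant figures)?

I₁ = I₀ cos²(36° − 5°) = I₀ cos²(31°) = 0.7347 I₀.
I₂ = I₁ cos²(114° − 36°) = 0.7347 I₀ · cos²(78°) = 0.03176 I₀.
I₃ = I₂ cos²(83° − 114°) = 0.03176 I₀ · cos²(31°) = 0.02334 I₀.
I₄ = I₃ cos²(93° − 83°) = 0.02334 I₀ · cos²(10°) = 0.02263 I₀.
I₅ = I₄ cos²(63° − 93°) = 0.02263 I₀ · cos²(30°) = 0.01697 I₀.
That is 1.697% of the incident intensity.

≈ 1.70%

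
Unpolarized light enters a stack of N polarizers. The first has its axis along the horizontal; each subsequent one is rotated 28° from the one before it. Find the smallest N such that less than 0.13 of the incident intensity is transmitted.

First polarizer halves the unpolarized light: factor 1/2.
Each further stage multiplies by cos²(28°) = 0.7796.
After N polarizers: T = 0.5·0.7796^(N−1). Require T < 0.13 ⇒ N−1 > ln(0.13/0.5)/ln(0.7796) = 5.41, so N−1 ≥ 6 and N = 7.
Check: N=7 gives T = 0.1123 < 0.13; N=6 gives T = 0.144.

N = 7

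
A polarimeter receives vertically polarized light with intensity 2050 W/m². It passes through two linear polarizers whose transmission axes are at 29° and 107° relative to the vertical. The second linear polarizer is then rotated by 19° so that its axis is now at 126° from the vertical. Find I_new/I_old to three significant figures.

I_new/I_old ≈ 0.344

Before rotation:
By Malus's law, I₁ = I₀ cos²(29° − 0°) = I₀ cos²(29°) = 0.765 I₀.
I₂ = I₁ cos²(107° − 29°) = 0.765 I₀ · cos²(78°) = 0.03307 I₀.
After rotation:
I₁ = I₀ cos²(29° − 0°) = I₀ cos²(29°) = 0.765 I₀.
Angle between axes 1 and 2: 83°. I₂ = 0.765 I₀ · cos²(83°) = 0.01136 I₀.
Ratio = 0.01136 / 0.03307 = 0.3436.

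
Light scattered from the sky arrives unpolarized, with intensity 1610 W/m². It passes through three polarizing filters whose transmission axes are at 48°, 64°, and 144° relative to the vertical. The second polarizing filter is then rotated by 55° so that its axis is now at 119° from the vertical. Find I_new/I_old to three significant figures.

I_new/I_old ≈ 3.12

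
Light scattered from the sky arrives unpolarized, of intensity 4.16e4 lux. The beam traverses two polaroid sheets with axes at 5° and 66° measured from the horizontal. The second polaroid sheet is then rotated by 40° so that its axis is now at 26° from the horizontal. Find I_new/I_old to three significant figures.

I_new/I_old ≈ 3.71

Before rotation:
Unpolarized light through the first polarizer → I₁ = ½ I₀, now polarized at 5°.
I₂ = I₁ cos²(66° − 5°) = 0.5 I₀ · cos²(61°) = 0.1175 I₀.
After rotation:
Unpolarized light through the first polarizer → I₁ = ½ I₀, now polarized at 5°.
I₂ = I₁ cos²(26° − 5°) = 0.5 I₀ · cos²(21°) = 0.4358 I₀.
Ratio = 0.4358 / 0.1175 = 3.708.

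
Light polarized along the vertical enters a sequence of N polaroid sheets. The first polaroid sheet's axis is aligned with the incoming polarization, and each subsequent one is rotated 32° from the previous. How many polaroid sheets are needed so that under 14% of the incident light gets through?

First polarizer is aligned with the polarization: full transmission.
Each further stage multiplies by cos²(32°) = 0.7192.
After N polarizers: T = 0.7192^(N−1). Require T < 0.14 ⇒ N−1 > ln(0.14)/ln(0.7192) = 5.96, so N−1 ≥ 6 and N = 7.
Check: N=7 gives T = 0.1384 < 0.14; N=6 gives T = 0.1924.

N = 7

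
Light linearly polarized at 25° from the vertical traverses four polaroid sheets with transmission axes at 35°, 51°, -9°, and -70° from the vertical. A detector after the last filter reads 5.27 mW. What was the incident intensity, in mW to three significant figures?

I₀ ≈ 100 mW

By Malus's law, I₁ = I₀ cos²(35° − 25°) = I₀ cos²(10°) = 0.9698 I₀.
I₂ = I₁ cos²(51° − 35°) = 0.9698 I₀ · cos²(16°) = 0.8962 I₀.
I₃ = I₂ cos²(-9° − 51°) = 0.8962 I₀ · cos²(60°) = 0.224 I₀.
I₄ = I₃ cos²(-70° + 9°) = 0.224 I₀ · cos²(61°) = 0.05266 I₀.
So 5.27 mW = 0.05266 I₀, giving I₀ = 5.27/0.05266 = 100.1 mW.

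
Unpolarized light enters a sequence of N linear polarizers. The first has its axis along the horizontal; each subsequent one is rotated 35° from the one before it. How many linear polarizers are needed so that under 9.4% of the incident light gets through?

First polarizer halves the unpolarized light: factor 1/2.
Each further stage multiplies by cos²(35°) = 0.671.
After N polarizers: T = 0.5·0.671^(N−1). Require T < 0.094 ⇒ N−1 > ln(0.094/0.5)/ln(0.671) = 4.19, so N−1 ≥ 5 and N = 6.
Check: N=6 gives T = 0.06802 < 0.094; N=5 gives T = 0.1014.

N = 6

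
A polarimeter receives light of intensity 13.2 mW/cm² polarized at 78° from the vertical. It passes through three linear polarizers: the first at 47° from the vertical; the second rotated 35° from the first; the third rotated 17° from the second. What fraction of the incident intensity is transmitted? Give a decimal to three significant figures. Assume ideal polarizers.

I₁ = 13.2 mW/cm² · cos²(31°) = 9.699 mW/cm².
I₂ = I₁ · cos²(35°) = 9.699 · 0.671 = 6.508 mW/cm².
I₃ = I₂ · cos²(17°) = 6.508 · 0.9145 = 5.952 mW/cm².
Transmitted fraction = 0.4509.

I/I₀ ≈ 0.451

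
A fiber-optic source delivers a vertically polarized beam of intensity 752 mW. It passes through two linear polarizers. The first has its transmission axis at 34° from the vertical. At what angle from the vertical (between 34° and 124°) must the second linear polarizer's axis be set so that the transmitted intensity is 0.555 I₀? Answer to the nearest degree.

θ ≈ 60°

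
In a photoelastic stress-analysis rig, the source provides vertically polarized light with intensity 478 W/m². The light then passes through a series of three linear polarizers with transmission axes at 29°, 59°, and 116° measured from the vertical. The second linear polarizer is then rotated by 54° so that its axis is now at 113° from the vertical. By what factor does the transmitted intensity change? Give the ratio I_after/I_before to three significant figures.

Before rotation:
I₁ = I₀ cos²(29° − 0°) = I₀ cos²(29°) = 0.765 I₀.
I₂ = I₁ cos²(59° − 29°) = 0.765 I₀ · cos²(30°) = 0.5737 I₀.
I₃ = I₂ cos²(116° − 59°) = 0.5737 I₀ · cos²(57°) = 0.1702 I₀.
After rotation:
I₁ = I₀ cos²(29° − 0°) = I₀ cos²(29°) = 0.765 I₀.
I₂ = I₁ cos²(113° − 29°) = 0.765 I₀ · cos²(84°) = 0.008358 I₀.
I₃ = I₂ cos²(116° − 113°) = 0.008358 I₀ · cos²(3°) = 0.008335 I₀.
Ratio = 0.008335 / 0.1702 = 0.04898.

I_new/I_old ≈ 0.0490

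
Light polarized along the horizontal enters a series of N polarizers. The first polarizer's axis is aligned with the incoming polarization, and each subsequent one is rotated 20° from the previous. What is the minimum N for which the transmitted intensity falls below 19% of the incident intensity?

N = 15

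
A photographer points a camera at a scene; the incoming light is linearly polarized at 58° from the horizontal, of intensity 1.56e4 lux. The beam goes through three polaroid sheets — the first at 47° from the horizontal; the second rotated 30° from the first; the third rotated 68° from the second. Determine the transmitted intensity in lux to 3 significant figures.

I ≈ 1580 lux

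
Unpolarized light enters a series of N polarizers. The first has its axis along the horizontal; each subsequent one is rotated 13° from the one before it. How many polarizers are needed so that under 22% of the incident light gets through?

N = 17

First polarizer halves the unpolarized light: factor 1/2.
Each further stage multiplies by cos²(13°) = 0.9494.
After N polarizers: T = 0.5·0.9494^(N−1). Require T < 0.22 ⇒ N−1 > ln(0.22/0.5)/ln(0.9494) = 15.81, so N−1 ≥ 16 and N = 17.
Check: N=17 gives T = 0.2178 < 0.22; N=16 gives T = 0.2294.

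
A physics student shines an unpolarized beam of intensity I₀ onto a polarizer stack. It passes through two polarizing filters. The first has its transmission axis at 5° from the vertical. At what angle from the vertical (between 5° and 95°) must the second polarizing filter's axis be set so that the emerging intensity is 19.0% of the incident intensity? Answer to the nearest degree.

Unpolarized light through the first polarizer → I₁ = ½ I₀, now polarized at 5°.
Need I₂/I₀ = 0.19, so cos²(θ − 5°) = 0.19 / 0.5 = 0.38.
θ − 5° = arccos(√0.38) = 51.9°, giving θ ≈ 5 + 51.9 = 56.9°.

θ ≈ 57°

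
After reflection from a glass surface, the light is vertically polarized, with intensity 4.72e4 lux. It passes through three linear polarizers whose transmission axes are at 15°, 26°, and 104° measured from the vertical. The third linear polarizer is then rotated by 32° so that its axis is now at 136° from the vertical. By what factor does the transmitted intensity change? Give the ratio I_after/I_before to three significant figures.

Before rotation:
By Malus's law, I₁ = I₀ cos²(15° − 0°) = I₀ cos²(15°) = 0.933 I₀.
I₂ = I₁ cos²(26° − 15°) = 0.933 I₀ · cos²(11°) = 0.899 I₀.
I₃ = I₂ cos²(104° − 26°) = 0.899 I₀ · cos²(78°) = 0.03886 I₀.
After rotation:
I₁ = I₀ cos²(15° − 0°) = I₀ cos²(15°) = 0.933 I₀.
I₂ = I₁ cos²(26° − 15°) = 0.933 I₀ · cos²(11°) = 0.899 I₀.
Angle between axes 2 and 3: 70°. I₃ = 0.899 I₀ · cos²(70°) = 0.1052 I₀.
Ratio = 0.1052 / 0.03886 = 2.706.

I_new/I_old ≈ 2.71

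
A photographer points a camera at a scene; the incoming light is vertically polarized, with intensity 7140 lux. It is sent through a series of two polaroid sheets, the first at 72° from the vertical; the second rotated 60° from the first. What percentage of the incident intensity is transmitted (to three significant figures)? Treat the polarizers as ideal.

≈ 2.39%

By Malus's law, I₁ = 7140 lux · cos²(72°) = 681.8 lux.
I₂ = I₁ · cos²(60°) = 681.8 · 0.25 = 170.5 lux.
That is 2.387% of the incident intensity.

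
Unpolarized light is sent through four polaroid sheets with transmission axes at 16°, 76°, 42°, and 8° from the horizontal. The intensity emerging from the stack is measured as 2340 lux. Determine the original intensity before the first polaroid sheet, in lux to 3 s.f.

I₀ ≈ 3.96e4 lux

Unpolarized light through the first polarizer → I₁ = ½ I₀, now polarized at 16°.
I₂ = I₁ cos²(76° − 16°) = 0.5 I₀ · cos²(60°) = 0.125 I₀.
I₃ = I₂ cos²(42° − 76°) = 0.125 I₀ · cos²(34°) = 0.08591 I₀.
I₄ = I₃ cos²(8° − 42°) = 0.08591 I₀ · cos²(34°) = 0.05905 I₀.
So 2340 lux = 0.05905 I₀, giving I₀ = 2340/0.05905 = 3.963e+04 lux.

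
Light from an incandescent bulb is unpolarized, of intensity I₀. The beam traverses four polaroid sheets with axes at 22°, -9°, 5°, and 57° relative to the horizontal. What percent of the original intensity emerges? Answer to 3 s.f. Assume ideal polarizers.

Unpolarized light through the first polarizer → I₁ = ½ I₀, now polarized at 22°.
I₂ = I₁ cos²(-9° − 22°) = 0.5 I₀ · cos²(31°) = 0.3674 I₀.
I₃ = I₂ cos²(5° + 9°) = 0.3674 I₀ · cos²(14°) = 0.3459 I₀.
I₄ = I₃ cos²(57° − 5°) = 0.3459 I₀ · cos²(52°) = 0.1311 I₀.
That is 13.11% of the incident intensity.

≈ 13.1%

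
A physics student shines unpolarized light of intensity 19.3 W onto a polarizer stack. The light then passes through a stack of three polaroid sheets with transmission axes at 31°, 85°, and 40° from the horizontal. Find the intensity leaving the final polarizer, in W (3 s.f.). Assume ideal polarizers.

Unpolarized light through the first polarizer → I₁ = 19.3 W/2 = 9.65 W, polarized at 31°.
I₂ = I₁ · cos²(54°) = 9.65 · 0.3455 = 3.334 W.
I₃ = I₂ · cos²(45°) = 3.334 · 0.5 = 1.667 W.

I ≈ 1.67 W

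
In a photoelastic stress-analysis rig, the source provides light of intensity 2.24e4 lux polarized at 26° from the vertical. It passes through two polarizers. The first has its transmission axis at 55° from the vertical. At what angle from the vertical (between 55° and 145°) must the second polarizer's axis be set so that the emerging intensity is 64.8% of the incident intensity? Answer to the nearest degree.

By Malus's law, I₁ = I₀ cos²(55° − 26°) = I₀ cos²(29°) = 0.765 I₀.
Need I₂/I₀ = 0.648, so cos²(θ − 55°) = 0.648 / 0.765 = 0.8471.
θ − 55° = arccos(√0.8471) = 23.0°, giving θ ≈ 55 + 23.0 = 78.0°.

θ ≈ 78°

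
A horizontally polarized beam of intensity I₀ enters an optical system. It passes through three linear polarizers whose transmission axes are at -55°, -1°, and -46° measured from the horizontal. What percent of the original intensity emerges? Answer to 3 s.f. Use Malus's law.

≈ 5.68%

By Malus's law, I₁ = I₀ cos²(-55° − 0°) = I₀ cos²(55°) = 0.329 I₀.
I₂ = I₁ cos²(-1° + 55°) = 0.329 I₀ · cos²(54°) = 0.1137 I₀.
I₃ = I₂ cos²(-46° + 1°) = 0.1137 I₀ · cos²(45°) = 0.05683 I₀.
That is 5.683% of the incident intensity.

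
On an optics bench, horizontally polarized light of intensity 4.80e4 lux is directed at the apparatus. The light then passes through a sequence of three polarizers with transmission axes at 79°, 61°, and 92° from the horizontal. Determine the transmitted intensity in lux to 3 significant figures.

I ≈ 1160 lux

I₁ = 4.80e4 lux · cos²(79°) = 1748 lux.
I₂ = I₁ · cos²(18°) = 1748 · 0.9045 = 1581 lux.
I₃ = I₂ · cos²(31°) = 1581 · 0.7347 = 1161 lux.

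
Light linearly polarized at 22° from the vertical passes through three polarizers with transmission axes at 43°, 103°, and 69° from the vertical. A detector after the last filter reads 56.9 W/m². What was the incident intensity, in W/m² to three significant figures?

I₁ = I₀ cos²(43° − 22°) = I₀ cos²(21°) = 0.8716 I₀.
I₂ = I₁ cos²(103° − 43°) = 0.8716 I₀ · cos²(60°) = 0.2179 I₀.
I₃ = I₂ cos²(69° − 103°) = 0.2179 I₀ · cos²(34°) = 0.1498 I₀.
So 56.9 W/m² = 0.1498 I₀, giving I₀ = 56.9/0.1498 = 379.9 W/m².

I₀ ≈ 380 W/m²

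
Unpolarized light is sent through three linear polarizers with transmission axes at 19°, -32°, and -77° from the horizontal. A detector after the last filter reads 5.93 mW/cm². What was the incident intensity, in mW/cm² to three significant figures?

Unpolarized light through the first polarizer → I₁ = ½ I₀, now polarized at 19°.
I₂ = I₁ cos²(-32° − 19°) = 0.5 I₀ · cos²(51°) = 0.198 I₀.
I₃ = I₂ cos²(-77° + 32°) = 0.198 I₀ · cos²(45°) = 0.09901 I₀.
So 5.93 mW/cm² = 0.09901 I₀, giving I₀ = 5.93/0.09901 = 59.89 mW/cm².

I₀ ≈ 59.9 mW/cm²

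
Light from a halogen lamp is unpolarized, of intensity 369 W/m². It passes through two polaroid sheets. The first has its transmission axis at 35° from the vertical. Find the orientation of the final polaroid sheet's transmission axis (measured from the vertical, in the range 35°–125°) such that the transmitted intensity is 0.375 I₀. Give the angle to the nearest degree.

θ ≈ 65°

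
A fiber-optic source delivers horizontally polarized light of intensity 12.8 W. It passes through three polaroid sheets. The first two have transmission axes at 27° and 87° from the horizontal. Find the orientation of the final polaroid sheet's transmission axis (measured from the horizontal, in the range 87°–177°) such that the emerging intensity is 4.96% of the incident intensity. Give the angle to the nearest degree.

I₁ = I₀ cos²(27° − 0°) = I₀ cos²(27°) = 0.7939 I₀.
I₂ = I₁ cos²(87° − 27°) = 0.7939 I₀ · cos²(60°) = 0.1985 I₀.
Need I₃/I₀ = 0.0496, so cos²(θ − 87°) = 0.0496 / 0.1985 = 0.2499.
θ − 87° = arccos(√0.2499) = 60.0°, giving θ ≈ 87 + 60.0 = 147.0°.

θ ≈ 147°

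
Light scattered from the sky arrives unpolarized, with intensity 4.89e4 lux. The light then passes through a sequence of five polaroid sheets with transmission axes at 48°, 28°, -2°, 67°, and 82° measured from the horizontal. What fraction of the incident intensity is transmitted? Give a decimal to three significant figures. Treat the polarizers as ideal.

I/I₀ ≈ 0.0397

Unpolarized light through the first polarizer → I₁ = 4.89e4 lux/2 = 2.445e+04 lux, polarized at 48°.
I₂ = I₁ · cos²(20°) = 2.445e+04 · 0.883 = 2.159e+04 lux.
I₃ = I₂ · cos²(30°) = 2.159e+04 · 0.75 = 1.619e+04 lux.
I₄ = I₃ · cos²(69°) = 1.619e+04 · 0.1284 = 2080 lux.
I₅ = I₄ · cos²(15°) = 2080 · 0.933 = 1940 lux.
Transmitted fraction = 0.03968.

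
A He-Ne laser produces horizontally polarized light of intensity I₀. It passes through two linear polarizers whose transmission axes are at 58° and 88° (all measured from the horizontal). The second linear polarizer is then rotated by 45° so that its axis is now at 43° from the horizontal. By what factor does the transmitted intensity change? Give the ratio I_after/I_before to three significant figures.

Before rotation:
I₁ = I₀ cos²(58° − 0°) = I₀ cos²(58°) = 0.2808 I₀.
I₂ = I₁ cos²(88° − 58°) = 0.2808 I₀ · cos²(30°) = 0.2106 I₀.
After rotation:
I₁ = I₀ cos²(58° − 0°) = I₀ cos²(58°) = 0.2808 I₀.
I₂ = I₁ cos²(43° − 58°) = 0.2808 I₀ · cos²(15°) = 0.262 I₀.
Ratio = 0.262 / 0.2106 = 1.244.

I_new/I_old ≈ 1.24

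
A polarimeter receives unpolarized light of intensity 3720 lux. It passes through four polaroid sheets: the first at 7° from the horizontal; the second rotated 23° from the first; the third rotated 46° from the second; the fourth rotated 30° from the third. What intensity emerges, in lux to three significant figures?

I ≈ 570 lux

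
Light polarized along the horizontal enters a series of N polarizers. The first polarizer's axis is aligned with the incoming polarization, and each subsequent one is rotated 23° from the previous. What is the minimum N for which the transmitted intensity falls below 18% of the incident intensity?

N = 12

First polarizer is aligned with the polarization: full transmission.
Each further stage multiplies by cos²(23°) = 0.8473.
After N polarizers: T = 0.8473^(N−1). Require T < 0.18 ⇒ N−1 > ln(0.18)/ln(0.8473) = 10.35, so N−1 ≥ 11 and N = 12.
Check: N=12 gives T = 0.1616 < 0.18; N=11 gives T = 0.1908.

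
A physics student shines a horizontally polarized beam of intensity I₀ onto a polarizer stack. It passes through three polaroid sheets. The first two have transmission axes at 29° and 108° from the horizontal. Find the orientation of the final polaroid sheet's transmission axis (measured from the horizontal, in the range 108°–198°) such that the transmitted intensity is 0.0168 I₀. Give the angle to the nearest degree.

θ ≈ 147°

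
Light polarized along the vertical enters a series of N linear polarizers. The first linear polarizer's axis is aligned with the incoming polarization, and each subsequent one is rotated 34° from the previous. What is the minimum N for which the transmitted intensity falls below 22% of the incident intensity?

N = 6

First polarizer is aligned with the polarization: full transmission.
Each further stage multiplies by cos²(34°) = 0.6873.
After N polarizers: T = 0.6873^(N−1). Require T < 0.22 ⇒ N−1 > ln(0.22)/ln(0.6873) = 4.04, so N−1 ≥ 5 and N = 6.
Check: N=6 gives T = 0.1534 < 0.22; N=5 gives T = 0.2231.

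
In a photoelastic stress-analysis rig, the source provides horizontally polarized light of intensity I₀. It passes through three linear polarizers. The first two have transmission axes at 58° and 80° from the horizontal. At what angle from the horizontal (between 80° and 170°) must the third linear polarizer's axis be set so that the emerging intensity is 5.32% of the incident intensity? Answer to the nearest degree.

By Malus's law, I₁ = I₀ cos²(58° − 0°) = I₀ cos²(58°) = 0.2808 I₀.
I₂ = I₁ cos²(80° − 58°) = 0.2808 I₀ · cos²(22°) = 0.2414 I₀.
Need I₃/I₀ = 0.0532, so cos²(θ − 80°) = 0.0532 / 0.2414 = 0.2204.
θ − 80° = arccos(√0.2204) = 62.0°, giving θ ≈ 80 + 62.0 = 142.0°.

θ ≈ 142°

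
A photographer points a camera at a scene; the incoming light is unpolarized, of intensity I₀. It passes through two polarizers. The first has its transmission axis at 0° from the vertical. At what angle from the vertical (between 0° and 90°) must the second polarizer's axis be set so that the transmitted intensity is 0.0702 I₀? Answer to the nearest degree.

θ ≈ 68°

Unpolarized light through the first polarizer → I₁ = ½ I₀, now polarized at 0°.
Need I₂/I₀ = 0.0702, so cos²(θ − 0°) = 0.0702 / 0.5 = 0.1404.
θ − 0° = arccos(√0.1404) = 68.0°, giving θ ≈ 0 + 68.0 = 68.0°.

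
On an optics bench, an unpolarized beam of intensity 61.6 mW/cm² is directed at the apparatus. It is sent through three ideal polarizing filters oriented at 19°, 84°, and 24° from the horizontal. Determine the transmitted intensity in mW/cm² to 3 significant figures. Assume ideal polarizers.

Unpolarized light through the first polarizer → I₁ = 61.6 mW/cm²/2 = 30.8 mW/cm², polarized at 19°.
I₂ = I₁ · cos²(65°) = 30.8 · 0.1786 = 5.501 mW/cm².
I₃ = I₂ · cos²(60°) = 5.501 · 0.25 = 1.375 mW/cm².

I ≈ 1.38 mW/cm²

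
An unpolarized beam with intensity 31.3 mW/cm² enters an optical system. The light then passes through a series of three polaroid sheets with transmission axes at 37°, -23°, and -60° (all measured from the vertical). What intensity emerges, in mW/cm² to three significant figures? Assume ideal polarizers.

I ≈ 2.50 mW/cm²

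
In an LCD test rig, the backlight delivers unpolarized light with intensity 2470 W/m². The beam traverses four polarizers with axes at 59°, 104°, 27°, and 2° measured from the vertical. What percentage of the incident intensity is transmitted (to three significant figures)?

≈ 1.04%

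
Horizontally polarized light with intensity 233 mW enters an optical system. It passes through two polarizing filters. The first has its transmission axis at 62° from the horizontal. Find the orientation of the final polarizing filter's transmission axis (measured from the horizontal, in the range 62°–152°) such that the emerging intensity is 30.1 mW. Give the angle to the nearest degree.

I₁ = I₀ cos²(62° − 0°) = I₀ cos²(62°) = 0.2204 I₀.
Target fraction: 30.1 / 233 mW = 0.1292 of I₀.
Need I₂/I₀ = 0.1292, so cos²(θ − 62°) = 0.1292 / 0.2204 = 0.5861.
θ − 62° = arccos(√0.5861) = 40.0°, giving θ ≈ 62 + 40.0 = 102.0°.

θ ≈ 102°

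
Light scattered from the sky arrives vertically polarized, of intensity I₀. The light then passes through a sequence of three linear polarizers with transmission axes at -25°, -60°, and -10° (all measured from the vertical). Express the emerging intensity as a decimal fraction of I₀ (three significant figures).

I₁ = I₀ cos²(-25° − 0°) = I₀ cos²(25°) = 0.8214 I₀.
I₂ = I₁ cos²(-60° + 25°) = 0.8214 I₀ · cos²(35°) = 0.5512 I₀.
I₃ = I₂ cos²(-10° + 60°) = 0.5512 I₀ · cos²(50°) = 0.2277 I₀.
Transmitted fraction = 0.2277.

≈ 0.228 I₀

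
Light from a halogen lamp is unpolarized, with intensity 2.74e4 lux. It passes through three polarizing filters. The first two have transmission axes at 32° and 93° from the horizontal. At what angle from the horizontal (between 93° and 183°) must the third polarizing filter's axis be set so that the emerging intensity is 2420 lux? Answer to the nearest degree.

Unpolarized light through the first polarizer → I₁ = ½ I₀, now polarized at 32°.
I₂ = I₁ cos²(93° − 32°) = 0.5 I₀ · cos²(61°) = 0.1175 I₀.
Target fraction: 2420 / 2.74e4 lux = 0.08832 of I₀.
Need I₃/I₀ = 0.08832, so cos²(θ − 93°) = 0.08832 / 0.1175 = 0.7515.
θ − 93° = arccos(√0.7515) = 29.9°, giving θ ≈ 93 + 29.9 = 122.9°.

θ ≈ 123°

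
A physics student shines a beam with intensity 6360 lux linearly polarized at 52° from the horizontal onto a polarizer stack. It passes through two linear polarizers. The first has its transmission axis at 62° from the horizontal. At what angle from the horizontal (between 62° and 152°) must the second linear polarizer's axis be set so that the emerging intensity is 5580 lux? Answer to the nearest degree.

θ ≈ 80°

I₁ = I₀ cos²(62° − 52°) = I₀ cos²(10°) = 0.9698 I₀.
Target fraction: 5580 / 6360 lux = 0.8774 of I₀.
Need I₂/I₀ = 0.8774, so cos²(θ − 62°) = 0.8774 / 0.9698 = 0.9046.
θ − 62° = arccos(√0.9046) = 18.0°, giving θ ≈ 62 + 18.0 = 80.0°.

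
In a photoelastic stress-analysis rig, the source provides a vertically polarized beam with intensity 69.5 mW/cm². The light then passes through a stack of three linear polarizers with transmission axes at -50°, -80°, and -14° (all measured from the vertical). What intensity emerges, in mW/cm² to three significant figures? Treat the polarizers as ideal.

By Malus's law, I₁ = 69.5 mW/cm² · cos²(50°) = 28.72 mW/cm².
I₂ = I₁ · cos²(30°) = 28.72 · 0.75 = 21.54 mW/cm².
I₃ = I₂ · cos²(66°) = 21.54 · 0.1654 = 3.563 mW/cm².

I ≈ 3.56 mW/cm²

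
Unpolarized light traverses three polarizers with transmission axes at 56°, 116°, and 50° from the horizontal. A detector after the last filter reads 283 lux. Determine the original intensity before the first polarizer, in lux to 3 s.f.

Unpolarized light through the first polarizer → I₁ = ½ I₀, now polarized at 56°.
I₂ = I₁ cos²(116° − 56°) = 0.5 I₀ · cos²(60°) = 0.125 I₀.
I₃ = I₂ cos²(50° − 116°) = 0.125 I₀ · cos²(66°) = 0.02068 I₀.
So 283 lux = 0.02068 I₀, giving I₀ = 283/0.02068 = 1.369e+04 lux.

I₀ ≈ 1.37e4 lux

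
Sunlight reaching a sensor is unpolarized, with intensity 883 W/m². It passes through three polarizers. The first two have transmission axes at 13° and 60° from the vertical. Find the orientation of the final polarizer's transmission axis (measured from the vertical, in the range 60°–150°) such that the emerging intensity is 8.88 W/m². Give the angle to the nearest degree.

θ ≈ 138°

Unpolarized light through the first polarizer → I₁ = ½ I₀, now polarized at 13°.
I₂ = I₁ cos²(60° − 13°) = 0.5 I₀ · cos²(47°) = 0.2326 I₀.
Target fraction: 8.88 / 883 W/m² = 0.01006 of I₀.
Need I₃/I₀ = 0.01006, so cos²(θ − 60°) = 0.01006 / 0.2326 = 0.04324.
θ − 60° = arccos(√0.04324) = 78.0°, giving θ ≈ 60 + 78.0 = 138.0°.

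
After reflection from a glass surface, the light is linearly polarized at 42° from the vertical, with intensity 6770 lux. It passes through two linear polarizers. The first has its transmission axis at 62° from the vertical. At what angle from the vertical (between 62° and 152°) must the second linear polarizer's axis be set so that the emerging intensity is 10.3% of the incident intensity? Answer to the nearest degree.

θ ≈ 132°

By Malus's law, I₁ = I₀ cos²(62° − 42°) = I₀ cos²(20°) = 0.883 I₀.
Need I₂/I₀ = 0.103, so cos²(θ − 62°) = 0.103 / 0.883 = 0.1166.
θ − 62° = arccos(√0.1166) = 70.0°, giving θ ≈ 62 + 70.0 = 132.0°.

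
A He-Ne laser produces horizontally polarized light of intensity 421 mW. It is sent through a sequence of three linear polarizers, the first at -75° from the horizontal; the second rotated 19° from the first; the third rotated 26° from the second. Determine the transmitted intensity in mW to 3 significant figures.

By Malus's law, I₁ = 421 mW · cos²(75°) = 28.2 mW.
I₂ = I₁ · cos²(19°) = 28.2 · 0.894 = 25.21 mW.
I₃ = I₂ · cos²(26°) = 25.21 · 0.8078 = 20.37 mW.

I ≈ 20.4 mW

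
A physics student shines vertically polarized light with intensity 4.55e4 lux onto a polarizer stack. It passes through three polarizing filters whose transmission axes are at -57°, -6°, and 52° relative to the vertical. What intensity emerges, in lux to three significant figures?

I₁ = 4.55e4 lux · cos²(57°) = 1.35e+04 lux.
I₂ = I₁ · cos²(51°) = 1.35e+04 · 0.396 = 5345 lux.
I₃ = I₂ · cos²(58°) = 5345 · 0.2808 = 1501 lux.

I ≈ 1500 lux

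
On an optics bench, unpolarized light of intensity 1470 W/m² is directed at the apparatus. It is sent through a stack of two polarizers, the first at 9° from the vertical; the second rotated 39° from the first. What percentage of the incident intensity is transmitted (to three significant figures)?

≈ 30.2%

Unpolarized light through the first polarizer → I₁ = 1470 W/m²/2 = 735 W/m², polarized at 9°.
I₂ = I₁ · cos²(39°) = 735 · 0.604 = 443.9 W/m².
That is 30.2% of the incident intensity.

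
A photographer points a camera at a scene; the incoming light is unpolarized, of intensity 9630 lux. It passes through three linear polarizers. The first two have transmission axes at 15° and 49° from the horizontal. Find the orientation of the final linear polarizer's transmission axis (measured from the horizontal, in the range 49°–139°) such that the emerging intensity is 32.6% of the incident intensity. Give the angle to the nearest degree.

Unpolarized light through the first polarizer → I₁ = ½ I₀, now polarized at 15°.
I₂ = I₁ cos²(49° − 15°) = 0.5 I₀ · cos²(34°) = 0.3437 I₀.
Need I₃/I₀ = 0.326, so cos²(θ − 49°) = 0.326 / 0.3437 = 0.9486.
θ − 49° = arccos(√0.9486) = 13.1°, giving θ ≈ 49 + 13.1 = 62.1°.

θ ≈ 62°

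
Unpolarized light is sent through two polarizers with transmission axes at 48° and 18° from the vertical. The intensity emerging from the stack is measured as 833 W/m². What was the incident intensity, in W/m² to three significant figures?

I₀ ≈ 2220 W/m²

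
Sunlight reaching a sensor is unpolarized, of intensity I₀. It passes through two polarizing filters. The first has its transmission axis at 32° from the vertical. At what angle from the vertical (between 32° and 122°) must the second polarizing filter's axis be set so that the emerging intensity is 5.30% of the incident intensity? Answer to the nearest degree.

Unpolarized light through the first polarizer → I₁ = ½ I₀, now polarized at 32°.
Need I₂/I₀ = 0.053, so cos²(θ − 32°) = 0.053 / 0.5 = 0.106.
θ − 32° = arccos(√0.106) = 71.0°, giving θ ≈ 32 + 71.0 = 103.0°.

θ ≈ 103°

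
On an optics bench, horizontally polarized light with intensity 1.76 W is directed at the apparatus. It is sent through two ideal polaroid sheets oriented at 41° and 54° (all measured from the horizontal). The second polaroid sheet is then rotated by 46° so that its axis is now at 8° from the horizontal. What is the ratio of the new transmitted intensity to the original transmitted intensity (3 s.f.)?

I_new/I_old ≈ 0.741

Before rotation:
By Malus's law, I₁ = I₀ cos²(41° − 0°) = I₀ cos²(41°) = 0.5696 I₀.
I₂ = I₁ cos²(54° − 41°) = 0.5696 I₀ · cos²(13°) = 0.5408 I₀.
After rotation:
I₁ = I₀ cos²(41° − 0°) = I₀ cos²(41°) = 0.5696 I₀.
I₂ = I₁ cos²(8° − 41°) = 0.5696 I₀ · cos²(33°) = 0.4006 I₀.
Ratio = 0.4006 / 0.5408 = 0.7409.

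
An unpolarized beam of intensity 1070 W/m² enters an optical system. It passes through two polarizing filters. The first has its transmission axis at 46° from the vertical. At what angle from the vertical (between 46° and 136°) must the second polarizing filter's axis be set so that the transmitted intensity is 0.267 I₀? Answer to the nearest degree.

θ ≈ 89°

Unpolarized light through the first polarizer → I₁ = ½ I₀, now polarized at 46°.
Need I₂/I₀ = 0.267, so cos²(θ − 46°) = 0.267 / 0.5 = 0.534.
θ − 46° = arccos(√0.534) = 43.1°, giving θ ≈ 46 + 43.1 = 89.1°.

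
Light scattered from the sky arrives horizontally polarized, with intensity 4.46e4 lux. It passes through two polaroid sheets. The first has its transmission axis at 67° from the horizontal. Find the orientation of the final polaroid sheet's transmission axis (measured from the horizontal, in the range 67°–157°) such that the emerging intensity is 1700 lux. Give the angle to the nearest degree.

I₁ = I₀ cos²(67° − 0°) = I₀ cos²(67°) = 0.1527 I₀.
Target fraction: 1700 / 4.46e4 lux = 0.03812 of I₀.
Need I₂/I₀ = 0.03812, so cos²(θ − 67°) = 0.03812 / 0.1527 = 0.2497.
θ − 67° = arccos(√0.2497) = 60.0°, giving θ ≈ 67 + 60.0 = 127.0°.

θ ≈ 127°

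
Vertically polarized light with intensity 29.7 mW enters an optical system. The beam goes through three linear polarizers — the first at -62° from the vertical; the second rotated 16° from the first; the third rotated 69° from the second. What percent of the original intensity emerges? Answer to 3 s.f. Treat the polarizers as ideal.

≈ 2.62%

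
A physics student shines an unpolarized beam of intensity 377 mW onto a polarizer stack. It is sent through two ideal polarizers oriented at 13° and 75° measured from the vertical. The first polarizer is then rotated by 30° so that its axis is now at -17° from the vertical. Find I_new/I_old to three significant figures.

Before rotation:
Unpolarized light through the first polarizer → I₁ = ½ I₀, now polarized at 13°.
I₂ = I₁ cos²(75° − 13°) = 0.5 I₀ · cos²(62°) = 0.1102 I₀.
After rotation:
Unpolarized light through the first polarizer → I₁ = ½ I₀, now polarized at -17°.
Angle between axes 1 and 2: 88°. I₂ = 0.5 I₀ · cos²(88°) = 0.000609 I₀.
Ratio = 0.000609 / 0.1102 = 0.005526.

I_new/I_old ≈ 0.00553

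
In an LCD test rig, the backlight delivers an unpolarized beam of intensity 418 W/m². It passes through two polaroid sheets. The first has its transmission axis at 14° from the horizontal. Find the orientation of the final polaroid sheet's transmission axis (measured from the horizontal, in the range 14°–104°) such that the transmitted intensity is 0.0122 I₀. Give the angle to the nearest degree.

θ ≈ 95°

Unpolarized light through the first polarizer → I₁ = ½ I₀, now polarized at 14°.
Need I₂/I₀ = 0.0122, so cos²(θ − 14°) = 0.0122 / 0.5 = 0.0244.
θ − 14° = arccos(√0.0244) = 81.0°, giving θ ≈ 14 + 81.0 = 95.0°.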